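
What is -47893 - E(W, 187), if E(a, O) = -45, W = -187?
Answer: -47848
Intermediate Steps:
-47893 - E(W, 187) = -47893 - 1*(-45) = -47893 + 45 = -47848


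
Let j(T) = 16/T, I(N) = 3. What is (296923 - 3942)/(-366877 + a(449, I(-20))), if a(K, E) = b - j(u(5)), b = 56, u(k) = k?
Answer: -1464905/1834121 ≈ -0.79870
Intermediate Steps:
a(K, E) = 264/5 (a(K, E) = 56 - 16/5 = 264/5)
(296923 - 3942)/(-366877 + a(449, I(-20))) = (296923 - 3942)/(-366877 + 264/5) = 292981/(-1834121/5) = 292981*(-5/1834121) = -1464905/1834121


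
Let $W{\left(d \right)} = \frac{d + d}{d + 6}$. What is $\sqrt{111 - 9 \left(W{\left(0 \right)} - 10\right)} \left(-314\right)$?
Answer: $- 314 \sqrt{201} \approx -4451.7$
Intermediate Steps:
$W{\left(d \right)} = \frac{2 d}{6 + d}$
$\sqrt{111 - 9 \left(W{\left(0 \right)} - 10\right)} \left(-314\right) = \sqrt{111 - 9 \left(2 \cdot 0 \frac{1}{6 + 0} - 10\right)} \left(-314\right) = \sqrt{111 - 9 \left(2 \cdot 0 \cdot \frac{1}{6} - 10\right)} \left(-314\right) = \sqrt{111 - 9 \left(0 - 10\right)} \left(-314\right) = \sqrt{111 - -90} \left(-314\right) = \sqrt{111 + 90} \left(-314\right) = \sqrt{201} \left(-314\right) = - 314 \sqrt{201}$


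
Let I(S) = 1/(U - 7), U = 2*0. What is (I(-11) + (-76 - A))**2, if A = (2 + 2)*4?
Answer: 416025/49 ≈ 8490.3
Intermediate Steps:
U = 0
A = 16 (A = 4*4 = 16)
I(S) = -1/7 (I(S) = 1/(0 - 7) = 1/(-7) = -1/7)
(I(-11) + (-76 - A))**2 = (-1/7 + (-76 - 1*16))**2 = (-1/7 + (-76 - 16))**2 = (-1/7 - 92)**2 = (-645/7)**2 = 416025/49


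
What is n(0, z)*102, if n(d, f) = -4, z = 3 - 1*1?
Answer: -408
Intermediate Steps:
z = 2 (z = 3 - 1 = 2)
n(0, z)*102 = -4*102 = -408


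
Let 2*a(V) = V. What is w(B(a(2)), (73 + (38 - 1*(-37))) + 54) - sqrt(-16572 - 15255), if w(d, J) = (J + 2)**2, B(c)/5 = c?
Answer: 41616 - 103*I*sqrt(3) ≈ 41616.0 - 178.4*I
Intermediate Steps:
a(V) = V/2
B(c) = 5*c
w(d, J) = (2 + J)**2
w(B(a(2)), (73 + (38 - 1*(-37))) + 54) - sqrt(-16572 - 15255) = (2 + ((73 + (38 - 1*(-37))) + 54))**2 - sqrt(-16572 - 15255) = (2 + ((73 + (38 + 37)) + 54))**2 - sqrt(-31827) = (2 + ((73 + 75) + 54))**2 - 103*I*sqrt(3) = (2 + (148 + 54))**2 - 103*I*sqrt(3) = (2 + 202)**2 - 103*I*sqrt(3) = 204**2 - 103*I*sqrt(3) = 41616 - 103*I*sqrt(3)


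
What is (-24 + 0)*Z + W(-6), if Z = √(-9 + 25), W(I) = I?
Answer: -102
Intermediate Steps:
Z = 4 (Z = √16 = 4)
(-24 + 0)*Z + W(-6) = (-24 + 0)*4 - 6 = -24*4 - 6 = -96 - 6 = -102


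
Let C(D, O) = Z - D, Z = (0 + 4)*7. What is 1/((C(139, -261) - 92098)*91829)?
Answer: -1/8467460261 ≈ -1.1810e-10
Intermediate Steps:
Z = 28 (Z = 4*7 = 28)
C(D, O) = 28 - D
1/((C(139, -261) - 92098)*91829) = 1/(((28 - 1*139) - 92098)*91829) = (1/91829)/((28 - 139) - 92098) = (1/91829)/(-111 - 92098) = (1/91829)/(-92209) = -1/92209*1/91829 = -1/8467460261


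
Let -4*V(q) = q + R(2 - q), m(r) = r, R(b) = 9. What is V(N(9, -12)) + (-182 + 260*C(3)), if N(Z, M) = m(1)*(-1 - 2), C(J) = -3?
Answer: -1927/2 ≈ -963.50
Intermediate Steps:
N(Z, M) = -3 (N(Z, M) = 1*(-1 - 2) = 1*(-3) = -3)
V(q) = -9/4 - q/4 (V(q) = -(q + 9)/4 = -(9 + q)/4 = -9/4 - q/4)
V(N(9, -12)) + (-182 + 260*C(3)) = (-9/4 - ¼*(-3)) + (-182 + 260*(-3)) = (-9/4 + ¾) + (-182 - 780) = -3/2 - 962 = -1927/2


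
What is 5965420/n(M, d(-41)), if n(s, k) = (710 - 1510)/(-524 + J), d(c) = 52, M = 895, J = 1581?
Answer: -315272447/40 ≈ -7.8818e+6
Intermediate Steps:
n(s, k) = -800/1057 (n(s, k) = (710 - 1510)/(-524 + 1581) = -800/1057)
5965420/n(M, d(-41)) = 5965420/(-800/1057) = 5965420*(-1057/800) = -315272447/40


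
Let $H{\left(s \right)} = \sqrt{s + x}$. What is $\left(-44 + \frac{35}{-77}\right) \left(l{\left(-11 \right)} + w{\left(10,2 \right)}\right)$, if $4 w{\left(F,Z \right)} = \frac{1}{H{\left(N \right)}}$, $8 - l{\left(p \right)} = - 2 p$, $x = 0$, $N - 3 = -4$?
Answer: $\frac{6846}{11} + \frac{489 i}{44} \approx 622.36 + 11.114 i$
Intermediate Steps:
$N = -1$ ($N = 3 - 4 = -1$)
$l{\left(p \right)} = 8 + 2 p$ ($l{\left(p \right)} = 8 - - 2 p = 8 + 2 p$)
$H{\left(s \right)} = \sqrt{s}$ ($H{\left(s \right)} = \sqrt{s + 0} = \sqrt{s}$)
$w{\left(F,Z \right)} = - \frac{i}{4}$ ($w{\left(F,Z \right)} = \frac{1}{4 \sqrt{-1}} = \frac{1}{4 i} = \frac{\left(-1\right) i}{4} = - \frac{i}{4}$)
$\left(-44 + \frac{35}{-77}\right) \left(l{\left(-11 \right)} + w{\left(10,2 \right)}\right) = \left(-44 + \frac{35}{-77}\right) \left(\left(8 + 2 \left(-11\right)\right) - \frac{i}{4}\right) = \left(-44 + 35 \left(- \frac{1}{77}\right)\right) \left(\left(8 - 22\right) - \frac{i}{4}\right) = \left(-44 - \frac{5}{11}\right) \left(-14 - \frac{i}{4}\right) = - \frac{489 \left(-14 - \frac{i}{4}\right)}{11} = \frac{6846}{11} + \frac{489 i}{44}$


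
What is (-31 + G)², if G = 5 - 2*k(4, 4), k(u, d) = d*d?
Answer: 3364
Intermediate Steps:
k(u, d) = d²
G = -27 (G = 5 - 2*4² = 5 - 2*16 = 5 - 32 = -27)
(-31 + G)² = (-31 - 27)² = (-58)² = 3364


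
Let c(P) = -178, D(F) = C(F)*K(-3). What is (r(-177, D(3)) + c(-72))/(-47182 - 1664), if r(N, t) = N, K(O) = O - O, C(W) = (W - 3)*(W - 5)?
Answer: 355/48846 ≈ 0.0072677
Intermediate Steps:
C(W) = (-5 + W)*(-3 + W) (C(W) = (-3 + W)*(-5 + W) = (-5 + W)*(-3 + W))
K(O) = 0
D(F) = 0 (D(F) = (15 + F**2 - 8*F)*0 = 0)
(r(-177, D(3)) + c(-72))/(-47182 - 1664) = (-177 - 178)/(-47182 - 1664) = -355/(-48846) = -355*(-1/48846) = 355/48846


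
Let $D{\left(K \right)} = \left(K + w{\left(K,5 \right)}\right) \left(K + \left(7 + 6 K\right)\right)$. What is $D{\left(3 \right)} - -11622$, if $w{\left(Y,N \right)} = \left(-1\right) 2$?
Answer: $11650$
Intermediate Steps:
$w{\left(Y,N \right)} = -2$
$D{\left(K \right)} = \left(-2 + K\right) \left(7 + 7 K\right)$ ($D{\left(K \right)} = \left(K - 2\right) \left(K + \left(7 + 6 K\right)\right) = \left(-2 + K\right) \left(7 + 7 K\right)$)
$D{\left(3 \right)} - -11622 = \left(-14 - 21 + 7 \cdot 3^{2}\right) - -11622 = \left(-14 - 21 + 7 \cdot 9\right) + 11622 = \left(-14 - 21 + 63\right) + 11622 = 28 + 11622 = 11650$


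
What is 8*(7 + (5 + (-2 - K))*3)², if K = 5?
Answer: 8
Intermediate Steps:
8*(7 + (5 + (-2 - K))*3)² = 8*(7 + (5 + (-2 - 1*5))*3)² = 8*(7 + (5 + (-2 - 5))*3)² = 8*(7 + (5 - 7)*3)² = 8*(7 - 2*3)² = 8*(7 - 6)² = 8*1² = 8*1 = 8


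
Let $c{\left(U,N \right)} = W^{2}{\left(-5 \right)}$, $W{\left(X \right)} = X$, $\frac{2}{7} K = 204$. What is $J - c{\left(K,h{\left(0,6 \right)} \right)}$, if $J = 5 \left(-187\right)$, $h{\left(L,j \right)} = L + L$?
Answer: $-960$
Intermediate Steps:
$K = 714$ ($K = \frac{7}{2} \cdot 204 = 714$)
$h{\left(L,j \right)} = 2 L$
$J = -935$
$c{\left(U,N \right)} = 25$ ($c{\left(U,N \right)} = \left(-5\right)^{2} = 25$)
$J - c{\left(K,h{\left(0,6 \right)} \right)} = -935 - 25 = -960$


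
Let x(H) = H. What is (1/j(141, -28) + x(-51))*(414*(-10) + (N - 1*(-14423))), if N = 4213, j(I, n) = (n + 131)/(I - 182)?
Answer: -76741824/103 ≈ -7.4507e+5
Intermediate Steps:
j(I, n) = (131 + n)/(-182 + I)
(1/j(141, -28) + x(-51))*(414*(-10) + (N - 1*(-14423))) = (1/((131 - 28)/(-182 + 141)) - 51)*(414*(-10) + (4213 - 1*(-14423))) = (1/(103/(-41)) - 51)*(-4140 + (4213 + 14423)) = (1/(-1/41*103) - 51)*(-4140 + 18636) = (1/(-103/41) - 51)*14496 = (-41/103 - 51)*14496 = -5294/103*14496 = -76741824/103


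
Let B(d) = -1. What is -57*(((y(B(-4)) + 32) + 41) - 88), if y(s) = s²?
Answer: 798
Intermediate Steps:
-57*(((y(B(-4)) + 32) + 41) - 88) = -57*((((-1)² + 32) + 41) - 88) = -57*(((1 + 32) + 41) - 88) = -57*((33 + 41) - 88) = -57*(74 - 88) = -57*(-14) = 798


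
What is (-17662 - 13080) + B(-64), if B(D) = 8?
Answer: -30734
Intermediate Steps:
(-17662 - 13080) + B(-64) = (-17662 - 13080) + 8 = -30742 + 8 = -30734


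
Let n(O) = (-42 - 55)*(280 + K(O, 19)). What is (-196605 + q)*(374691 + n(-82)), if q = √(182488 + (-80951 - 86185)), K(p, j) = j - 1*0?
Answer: -67963989240 + 691376*√3838 ≈ -6.7921e+10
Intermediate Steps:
K(p, j) = j (K(p, j) = j + 0 = j)
q = 2*√3838 (q = √(182488 - 167136) = √15352 = 2*√3838 ≈ 123.90)
n(O) = -29003 (n(O) = (-42 - 55)*(280 + 19) = -97*299 = -29003)
(-196605 + q)*(374691 + n(-82)) = (-196605 + 2*√3838)*(374691 - 29003) = (-196605 + 2*√3838)*345688 = -67963989240 + 691376*√3838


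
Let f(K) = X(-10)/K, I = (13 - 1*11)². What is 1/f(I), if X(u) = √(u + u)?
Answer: -2*I*√5/5 ≈ -0.89443*I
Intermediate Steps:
X(u) = √2*√u (X(u) = √(2*u) = √2*√u)
I = 4 (I = (13 - 11)² = 2² = 4)
f(K) = 2*I*√5/K (f(K) = (√2*√(-10))/K = (√2*(I*√10))/K = (2*I*√5)/K = 2*I*√5/K)
1/f(I) = 1/(2*I*√5/4) = 1/(2*I*√5*(¼)) = 1/(I*√5/2) = -2*I*√5/5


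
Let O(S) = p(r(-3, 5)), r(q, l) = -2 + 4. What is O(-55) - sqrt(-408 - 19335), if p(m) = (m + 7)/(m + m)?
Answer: 9/4 - I*sqrt(19743) ≈ 2.25 - 140.51*I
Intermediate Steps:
r(q, l) = 2
p(m) = (7 + m)/(2*m) (p(m) = (7 + m)/((2*m)) = (7 + m)*(1/(2*m)) = (7 + m)/(2*m))
O(S) = 9/4 (O(S) = (1/2)*(7 + 2)/2 = (1/2)*(1/2)*9 = 9/4)
O(-55) - sqrt(-408 - 19335) = 9/4 - sqrt(-408 - 19335) = 9/4 - sqrt(-19743) = 9/4 - I*sqrt(19743)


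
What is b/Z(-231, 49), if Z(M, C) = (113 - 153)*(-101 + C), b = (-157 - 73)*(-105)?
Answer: 2415/208 ≈ 11.611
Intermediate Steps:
b = 24150 (b = -230*(-105) = 24150)
Z(M, C) = 4040 - 40*C (Z(M, C) = -40*(-101 + C) = 4040 - 40*C)
b/Z(-231, 49) = 24150/(4040 - 40*49) = 24150/(4040 - 1960) = 24150/2080 = 24150*(1/2080) = 2415/208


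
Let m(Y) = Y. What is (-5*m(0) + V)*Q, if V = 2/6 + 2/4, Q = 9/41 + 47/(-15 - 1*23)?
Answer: -7925/9348 ≈ -0.84777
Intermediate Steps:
Q = -1585/1558 (Q = 9*(1/41) + 47/(-15 - 23) = 9/41 + 47/(-38) = 9/41 + 47*(-1/38) = 9/41 - 47/38 = -1585/1558 ≈ -1.0173)
V = ⅚ (V = 2*(⅙) + 2*(¼) = ⅓ + ½ = ⅚ ≈ 0.83333)
(-5*m(0) + V)*Q = (-5*0 + ⅚)*(-1585/1558) = (0 + ⅚)*(-1585/1558) = (⅚)*(-1585/1558) = -7925/9348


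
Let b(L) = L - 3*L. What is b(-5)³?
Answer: 1000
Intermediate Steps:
b(L) = -2*L
b(-5)³ = (-2*(-5))³ = 10³ = 1000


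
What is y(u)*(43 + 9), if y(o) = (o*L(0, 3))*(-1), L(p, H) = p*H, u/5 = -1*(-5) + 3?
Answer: 0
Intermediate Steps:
u = 40 (u = 5*(-1*(-5) + 3) = 5*(5 + 3) = 5*8 = 40)
L(p, H) = H*p
y(o) = 0 (y(o) = (o*(3*0))*(-1) = (o*0)*(-1) = 0*(-1) = 0)
y(u)*(43 + 9) = 0*(43 + 9) = 0*52 = 0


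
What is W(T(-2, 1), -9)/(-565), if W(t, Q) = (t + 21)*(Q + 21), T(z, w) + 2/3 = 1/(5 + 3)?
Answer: -491/1130 ≈ -0.43451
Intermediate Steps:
T(z, w) = -13/24 (T(z, w) = -⅔ + 1/(5 + 3) = -⅔ + 1/8 = -⅔ + ⅛ = -13/24)
W(t, Q) = (21 + Q)*(21 + t) (W(t, Q) = (21 + t)*(21 + Q) = (21 + Q)*(21 + t))
W(T(-2, 1), -9)/(-565) = (441 + 21*(-9) + 21*(-13/24) - 9*(-13/24))/(-565) = (441 - 189 - 91/8 + 39/8)*(-1/565) = (491/2)*(-1/565) = -491/1130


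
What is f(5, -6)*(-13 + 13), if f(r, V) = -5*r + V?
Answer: 0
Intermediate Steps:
f(r, V) = V - 5*r
f(5, -6)*(-13 + 13) = (-6 - 5*5)*(-13 + 13) = (-6 - 25)*0 = -31*0 = 0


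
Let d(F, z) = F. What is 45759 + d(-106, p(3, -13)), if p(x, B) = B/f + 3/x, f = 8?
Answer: 45653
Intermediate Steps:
p(x, B) = 3/x + B/8 (p(x, B) = B/8 + 3/x = 3/x + B/8)
45759 + d(-106, p(3, -13)) = 45759 - 106 = 45653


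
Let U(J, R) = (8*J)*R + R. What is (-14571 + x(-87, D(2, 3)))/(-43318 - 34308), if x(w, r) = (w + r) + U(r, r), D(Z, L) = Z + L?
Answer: 7224/38813 ≈ 0.18612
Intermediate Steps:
D(Z, L) = L + Z
U(J, R) = R + 8*J*R (U(J, R) = 8*J*R + R = R + 8*J*R)
x(w, r) = r + w + r*(1 + 8*r) (x(w, r) = (w + r) + r*(1 + 8*r) = (r + w) + r*(1 + 8*r) = r + w + r*(1 + 8*r))
(-14571 + x(-87, D(2, 3)))/(-43318 - 34308) = (-14571 + ((3 + 2) - 87 + (3 + 2)*(1 + 8*(3 + 2))))/(-43318 - 34308) = (-14571 + (5 - 87 + 5*(1 + 8*5)))/(-77626) = (-14571 + (5 - 87 + 5*(1 + 40)))*(-1/77626) = (-14571 + (5 - 87 + 5*41))*(-1/77626) = (-14571 + (5 - 87 + 205))*(-1/77626) = (-14571 + 123)*(-1/77626) = -14448*(-1/77626) = 7224/38813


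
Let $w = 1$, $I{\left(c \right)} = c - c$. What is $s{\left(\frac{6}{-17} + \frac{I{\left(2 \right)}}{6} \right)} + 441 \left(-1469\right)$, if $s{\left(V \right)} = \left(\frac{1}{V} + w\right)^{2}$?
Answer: $- \frac{23321723}{36} \approx -6.4783 \cdot 10^{5}$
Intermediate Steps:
$I{\left(c \right)} = 0$
$s{\left(V \right)} = \left(1 + \frac{1}{V}\right)^{2}$ ($s{\left(V \right)} = \left(\frac{1}{V} + 1\right)^{2} = \left(1 + \frac{1}{V}\right)^{2}$)
$s{\left(\frac{6}{-17} + \frac{I{\left(2 \right)}}{6} \right)} + 441 \left(-1469\right) = \frac{\left(1 + \left(\frac{6}{-17} + \frac{0}{6}\right)\right)^{2}}{\left(\frac{6}{-17} + \frac{0}{6}\right)^{2}} + 441 \left(-1469\right) = \frac{\left(1 + \left(6 \left(- \frac{1}{17}\right) + 0 \cdot \frac{1}{6}\right)\right)^{2}}{\left(6 \left(- \frac{1}{17}\right) + 0 \cdot \frac{1}{6}\right)^{2}} - 647829 = \frac{\left(1 + \left(- \frac{6}{17} + 0\right)\right)^{2}}{\left(- \frac{6}{17} + 0\right)^{2}} - 647829 = \frac{\left(1 - \frac{6}{17}\right)^{2}}{\frac{36}{289}} - 647829 = \frac{289 \left(\frac{11}{17}\right)^{2}}{36} - 647829 = \frac{289}{36} \cdot \frac{121}{289} - 647829 = \frac{121}{36} - 647829 = - \frac{23321723}{36}$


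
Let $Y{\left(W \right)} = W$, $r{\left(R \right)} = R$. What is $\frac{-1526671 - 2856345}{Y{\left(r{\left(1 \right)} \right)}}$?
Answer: $-4383016$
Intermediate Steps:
$\frac{-1526671 - 2856345}{Y{\left(r{\left(1 \right)} \right)}} = \frac{-1526671 - 2856345}{1} = \left(-1526671 - 2856345\right) 1 = \left(-4383016\right) 1 = -4383016$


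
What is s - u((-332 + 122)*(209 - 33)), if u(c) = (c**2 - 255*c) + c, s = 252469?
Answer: -1375176971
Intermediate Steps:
u(c) = c**2 - 254*c
s - u((-332 + 122)*(209 - 33)) = 252469 - (-332 + 122)*(209 - 33)*(-254 + (-332 + 122)*(209 - 33)) = 252469 - (-210*176)*(-254 - 210*176) = 252469 - (-36960)*(-254 - 36960) = 252469 - (-36960)*(-37214) = 252469 - 1*1375429440 = 252469 - 1375429440 = -1375176971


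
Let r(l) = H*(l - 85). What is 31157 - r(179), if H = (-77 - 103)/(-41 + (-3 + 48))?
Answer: 35387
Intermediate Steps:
H = -45 (H = -180/(-41 + 45) = -180/4 = -180*1/4 = -45)
r(l) = 3825 - 45*l (r(l) = -45*(l - 85) = -45*(-85 + l) = 3825 - 45*l)
31157 - r(179) = 31157 - (3825 - 45*179) = 31157 - (3825 - 8055) = 31157 - 1*(-4230) = 31157 + 4230 = 35387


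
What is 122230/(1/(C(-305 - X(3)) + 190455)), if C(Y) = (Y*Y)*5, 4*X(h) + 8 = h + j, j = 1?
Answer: 79759353050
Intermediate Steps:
X(h) = -7/4 + h/4 (X(h) = -2 + (h + 1)/4 = -2 + (1 + h)/4 = -2 + (¼ + h/4) = -7/4 + h/4)
C(Y) = 5*Y² (C(Y) = Y²*5 = 5*Y²)
122230/(1/(C(-305 - X(3)) + 190455)) = 122230/(1/(5*(-305 - (-7/4 + (¼)*3))² + 190455)) = 122230/(1/(5*(-305 - (-7/4 + ¾))² + 190455)) = 122230/(1/(5*(-305 - 1*(-1))² + 190455)) = 122230/(1/(5*(-305 + 1)² + 190455)) = 122230/(1/(5*(-304)² + 190455)) = 122230/(1/(5*92416 + 190455)) = 122230/(1/(462080 + 190455)) = 122230/(1/652535) = 122230*652535 = 79759353050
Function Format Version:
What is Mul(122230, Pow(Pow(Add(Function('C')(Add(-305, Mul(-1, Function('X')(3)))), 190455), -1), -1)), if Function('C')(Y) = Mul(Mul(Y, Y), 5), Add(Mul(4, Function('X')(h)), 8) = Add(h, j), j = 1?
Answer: 79759353050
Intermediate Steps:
Function('X')(h) = Add(Rational(-7, 4), Mul(Rational(1, 4), h)) (Function('X')(h) = Add(-2, Mul(Rational(1, 4), Add(h, 1))) = Add(-2, Mul(Rational(1, 4), Add(1, h))) = Add(-2, Add(Rational(1, 4), Mul(Rational(1, 4), h))) = Add(Rational(-7, 4), Mul(Rational(1, 4), h)))
Function('C')(Y) = Mul(5, Pow(Y, 2)) (Function('C')(Y) = Mul(Pow(Y, 2), 5) = Mul(5, Pow(Y, 2)))
Mul(122230, Pow(Pow(Add(Function('C')(Add(-305, Mul(-1, Function('X')(3)))), 190455), -1), -1)) = Mul(122230, Pow(Pow(Add(Mul(5, Pow(Add(-305, Mul(-1, Add(Rational(-7, 4), Mul(Rational(1, 4), 3)))), 2)), 190455), -1), -1)) = Mul(122230, Pow(Pow(Add(Mul(5, Pow(Add(-305, Mul(-1, Add(Rational(-7, 4), Rational(3, 4)))), 2)), 190455), -1), -1)) = Mul(122230, Pow(Pow(Add(Mul(5, Pow(Add(-305, Mul(-1, -1)), 2)), 190455), -1), -1)) = Mul(122230, Pow(Pow(Add(Mul(5, Pow(Add(-305, 1), 2)), 190455), -1), -1)) = Mul(122230, Pow(Pow(Add(Mul(5, Pow(-304, 2)), 190455), -1), -1)) = Mul(122230, Pow(Pow(Add(Mul(5, 92416), 190455), -1), -1)) = Mul(122230, Pow(Pow(Add(462080, 190455), -1), -1)) = Mul(122230, Pow(Pow(652535, -1), -1)) = Mul(122230, Pow(Rational(1, 652535), -1)) = Mul(122230, 652535) = 79759353050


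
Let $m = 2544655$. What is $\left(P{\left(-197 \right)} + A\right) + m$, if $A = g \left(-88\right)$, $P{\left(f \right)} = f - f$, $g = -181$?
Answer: $2560583$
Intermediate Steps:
$P{\left(f \right)} = 0$
$A = 15928$ ($A = \left(-181\right) \left(-88\right) = 15928$)
$\left(P{\left(-197 \right)} + A\right) + m = \left(0 + 15928\right) + 2544655 = 15928 + 2544655 = 2560583$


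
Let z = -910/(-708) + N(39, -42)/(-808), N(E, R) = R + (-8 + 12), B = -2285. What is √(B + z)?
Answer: I*√2919323163639/35754 ≈ 47.788*I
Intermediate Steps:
N(E, R) = 4 + R (N(E, R) = R + 4 = 4 + R)
z = 95273/71508 (z = -910/(-708) + (4 - 42)/(-808) = -910*(-1/708) - 38*(-1/808) = 455/354 + 19/404 = 95273/71508 ≈ 1.3323)
√(B + z) = √(-2285 + 95273/71508) = √(-163300507/71508) = I*√2919323163639/35754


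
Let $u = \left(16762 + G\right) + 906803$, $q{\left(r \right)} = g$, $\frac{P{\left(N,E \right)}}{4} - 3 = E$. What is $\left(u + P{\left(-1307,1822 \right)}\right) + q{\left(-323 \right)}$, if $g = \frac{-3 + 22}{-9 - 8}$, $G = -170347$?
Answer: $\frac{12928787}{17} \approx 7.6052 \cdot 10^{5}$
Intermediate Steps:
$P{\left(N,E \right)} = 12 + 4 E$
$g = - \frac{19}{17}$ ($g = \frac{19}{-17} = 19 \left(- \frac{1}{17}\right) = - \frac{19}{17} \approx -1.1176$)
$q{\left(r \right)} = - \frac{19}{17}$
$u = 753218$ ($u = \left(16762 - 170347\right) + 906803 = -153585 + 906803 = 753218$)
$\left(u + P{\left(-1307,1822 \right)}\right) + q{\left(-323 \right)} = \left(753218 + \left(12 + 4 \cdot 1822\right)\right) - \frac{19}{17} = \left(753218 + \left(12 + 7288\right)\right) - \frac{19}{17} = \left(753218 + 7300\right) - \frac{19}{17} = 760518 - \frac{19}{17} = \frac{12928787}{17}$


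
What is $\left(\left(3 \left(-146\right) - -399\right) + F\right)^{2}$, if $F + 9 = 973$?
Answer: $855625$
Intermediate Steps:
$F = 964$ ($F = -9 + 973 = 964$)
$\left(\left(3 \left(-146\right) - -399\right) + F\right)^{2} = \left(\left(3 \left(-146\right) - -399\right) + 964\right)^{2} = \left(\left(-438 + 399\right) + 964\right)^{2} = \left(-39 + 964\right)^{2} = 925^{2} = 855625$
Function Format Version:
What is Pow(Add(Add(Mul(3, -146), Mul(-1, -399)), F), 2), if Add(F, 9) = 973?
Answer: 855625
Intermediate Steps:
F = 964 (F = Add(-9, 973) = 964)
Pow(Add(Add(Mul(3, -146), Mul(-1, -399)), F), 2) = Pow(Add(Add(Mul(3, -146), Mul(-1, -399)), 964), 2) = Pow(Add(Add(-438, 399), 964), 2) = Pow(Add(-39, 964), 2) = Pow(925, 2) = 855625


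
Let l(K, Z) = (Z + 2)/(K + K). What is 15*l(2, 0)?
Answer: 15/2 ≈ 7.5000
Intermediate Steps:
l(K, Z) = (2 + Z)/(2*K) (l(K, Z) = (2 + Z)/((2*K)) = (2 + Z)*(1/(2*K)) = (2 + Z)/(2*K))
15*l(2, 0) = 15*((½)*(2 + 0)/2) = 15*((½)*(½)*2) = 15*(½) = 15/2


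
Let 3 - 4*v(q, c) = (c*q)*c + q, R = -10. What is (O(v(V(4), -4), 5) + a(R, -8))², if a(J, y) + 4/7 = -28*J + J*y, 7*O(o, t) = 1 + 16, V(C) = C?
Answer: 6416089/49 ≈ 1.3094e+5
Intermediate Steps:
v(q, c) = ¾ - q/4 - q*c²/4 (v(q, c) = ¾ - ((c*q)*c + q)/4 = ¾ - (q*c² + q)/4 = ¾ - (q + q*c²)/4 = ¾ + (-q/4 - q*c²/4) = ¾ - q/4 - q*c²/4)
O(o, t) = 17/7 (O(o, t) = (1 + 16)/7 = (⅐)*17 = 17/7)
a(J, y) = -4/7 - 28*J + J*y (a(J, y) = -4/7 + (-28*J + J*y) = -4/7 - 28*J + J*y)
(O(v(V(4), -4), 5) + a(R, -8))² = (17/7 + (-4/7 - 28*(-10) - 10*(-8)))² = (17/7 + (-4/7 + 280 + 80))² = (17/7 + 2516/7)² = (2533/7)² = 6416089/49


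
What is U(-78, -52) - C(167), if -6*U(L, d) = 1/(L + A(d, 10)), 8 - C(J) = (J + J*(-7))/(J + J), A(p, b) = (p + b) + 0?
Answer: -7919/720 ≈ -10.999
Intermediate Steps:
A(p, b) = b + p (A(p, b) = (b + p) + 0 = b + p)
C(J) = 11 (C(J) = 8 - (J + J*(-7))/(J + J) = 8 - (J - 7*J)/(2*J) = 8 - (-6*J)*1/(2*J) = 8 - 1*(-3) = 8 + 3 = 11)
U(L, d) = -1/(6*(10 + L + d)) (U(L, d) = -1/(6*(L + (10 + d))) = -1/(6*(10 + L + d)))
U(-78, -52) - C(167) = -1/(60 + 6*(-78) + 6*(-52)) - 1*11 = -1/(60 - 468 - 312) - 11 = -1/(-720) - 11 = -1*(-1/720) - 11 = 1/720 - 11 = -7919/720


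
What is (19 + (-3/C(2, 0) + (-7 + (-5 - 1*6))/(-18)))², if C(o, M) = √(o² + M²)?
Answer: 1369/4 ≈ 342.25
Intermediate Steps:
C(o, M) = √(M² + o²)
(19 + (-3/C(2, 0) + (-7 + (-5 - 1*6))/(-18)))² = (19 + (-3/√(0² + 2²) + (-7 + (-5 - 1*6))/(-18)))² = (19 + (-3/√(0 + 4) + (-7 + (-5 - 6))*(-1/18)))² = (19 + (-3/(√4) + (-7 - 11)*(-1/18)))² = (19 + (-3/2 - 18*(-1/18)))² = (19 + (-3*½ + 1))² = (19 + (-3/2 + 1))² = (19 - ½)² = (37/2)² = 1369/4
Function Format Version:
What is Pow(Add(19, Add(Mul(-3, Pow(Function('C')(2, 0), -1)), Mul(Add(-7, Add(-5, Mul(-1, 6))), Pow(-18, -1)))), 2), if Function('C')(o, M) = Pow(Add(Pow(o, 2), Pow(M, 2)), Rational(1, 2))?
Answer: Rational(1369, 4) ≈ 342.25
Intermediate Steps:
Function('C')(o, M) = Pow(Add(Pow(M, 2), Pow(o, 2)), Rational(1, 2))
Pow(Add(19, Add(Mul(-3, Pow(Function('C')(2, 0), -1)), Mul(Add(-7, Add(-5, Mul(-1, 6))), Pow(-18, -1)))), 2) = Pow(Add(19, Add(Mul(-3, Pow(Pow(Add(Pow(0, 2), Pow(2, 2)), Rational(1, 2)), -1)), Mul(Add(-7, Add(-5, Mul(-1, 6))), Pow(-18, -1)))), 2) = Pow(Add(19, Add(Mul(-3, Pow(Pow(Add(0, 4), Rational(1, 2)), -1)), Mul(Add(-7, Add(-5, -6)), Rational(-1, 18)))), 2) = Pow(Add(19, Add(Mul(-3, Pow(Pow(4, Rational(1, 2)), -1)), Mul(Add(-7, -11), Rational(-1, 18)))), 2) = Pow(Add(19, Add(Mul(-3, Pow(2, -1)), Mul(-18, Rational(-1, 18)))), 2) = Pow(Add(19, Add(Mul(-3, Rational(1, 2)), 1)), 2) = Pow(Add(19, Add(Rational(-3, 2), 1)), 2) = Pow(Add(19, Rational(-1, 2)), 2) = Pow(Rational(37, 2), 2) = Rational(1369, 4)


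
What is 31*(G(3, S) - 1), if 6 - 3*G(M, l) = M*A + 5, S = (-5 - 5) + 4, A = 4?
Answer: -434/3 ≈ -144.67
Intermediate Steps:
S = -6 (S = -10 + 4 = -6)
G(M, l) = ⅓ - 4*M/3 (G(M, l) = 2 - (M*4 + 5)/3 = 2 - (4*M + 5)/3 = 2 - (5 + 4*M)/3 = 2 + (-5/3 - 4*M/3) = ⅓ - 4*M/3)
31*(G(3, S) - 1) = 31*((⅓ - 4/3*3) - 1) = 31*((⅓ - 4) - 1) = 31*(-11/3 - 1) = 31*(-14/3) = -434/3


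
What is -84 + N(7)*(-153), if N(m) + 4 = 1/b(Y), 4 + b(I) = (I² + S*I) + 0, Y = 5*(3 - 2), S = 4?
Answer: 21495/41 ≈ 524.27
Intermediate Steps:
Y = 5 (Y = 5*1 = 5)
b(I) = -4 + I² + 4*I (b(I) = -4 + ((I² + 4*I) + 0) = -4 + (I² + 4*I) = -4 + I² + 4*I)
N(m) = -163/41 (N(m) = -4 + 1/(-4 + 5² + 4*5) = -4 + 1/(-4 + 25 + 20) = -4 + 1/41 = -163/41)
-84 + N(7)*(-153) = -84 - 163/41*(-153) = -84 + 24939/41 = 21495/41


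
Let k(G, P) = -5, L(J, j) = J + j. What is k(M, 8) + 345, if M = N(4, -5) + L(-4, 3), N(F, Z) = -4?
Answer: 340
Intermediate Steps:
M = -5 (M = -4 + (-4 + 3) = -4 - 1 = -5)
k(M, 8) + 345 = -5 + 345 = 340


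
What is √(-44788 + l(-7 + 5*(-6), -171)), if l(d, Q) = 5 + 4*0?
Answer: I*√44783 ≈ 211.62*I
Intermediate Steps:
l(d, Q) = 5 (l(d, Q) = 5 + 0 = 5)
√(-44788 + l(-7 + 5*(-6), -171)) = √(-44788 + 5) = √(-44783) = I*√44783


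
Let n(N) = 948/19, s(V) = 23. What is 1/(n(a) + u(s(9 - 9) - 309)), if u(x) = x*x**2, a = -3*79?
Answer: -19/444478516 ≈ -4.2747e-8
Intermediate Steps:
a = -237
n(N) = 948/19 (n(N) = 948*(1/19) = 948/19)
u(x) = x**3
1/(n(a) + u(s(9 - 9) - 309)) = 1/(948/19 + (23 - 309)**3) = 1/(948/19 + (-286)**3) = 1/(948/19 - 23393656) = 1/(-444478516/19) = -19/444478516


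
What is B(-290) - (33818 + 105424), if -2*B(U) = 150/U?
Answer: -8076021/58 ≈ -1.3924e+5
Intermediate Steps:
B(U) = -75/U
B(-290) - (33818 + 105424) = -75/(-290) - (33818 + 105424) = -75*(-1/290) - 1*139242 = 15/58 - 139242 = -8076021/58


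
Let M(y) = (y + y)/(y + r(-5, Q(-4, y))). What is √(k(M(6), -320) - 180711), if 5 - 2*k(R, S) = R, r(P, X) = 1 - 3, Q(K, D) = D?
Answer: I*√180710 ≈ 425.1*I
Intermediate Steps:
r(P, X) = -2
M(y) = 2*y/(-2 + y) (M(y) = (y + y)/(y - 2) = (2*y)/(-2 + y) = 2*y/(-2 + y))
k(R, S) = 5/2 - R/2
√(k(M(6), -320) - 180711) = √((5/2 - 6/(-2 + 6)) - 180711) = √((5/2 - 6/4) - 180711) = √((5/2 - ½*3) - 180711) = √((5/2 - 3/2) - 180711) = √(1 - 180711) = √(-180710) = I*√180710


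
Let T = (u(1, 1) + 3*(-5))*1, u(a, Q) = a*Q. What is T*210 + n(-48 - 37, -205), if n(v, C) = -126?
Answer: -3066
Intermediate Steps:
u(a, Q) = Q*a
T = -14 (T = (1*1 + 3*(-5))*1 = (1 - 15)*1 = -14*1 = -14)
T*210 + n(-48 - 37, -205) = -14*210 - 126 = -2940 - 126 = -3066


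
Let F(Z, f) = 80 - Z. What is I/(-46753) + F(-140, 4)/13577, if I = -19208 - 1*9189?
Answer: 395831729/634765481 ≈ 0.62359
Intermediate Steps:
I = -28397 (I = -19208 - 9189 = -28397)
I/(-46753) + F(-140, 4)/13577 = -28397/(-46753) + (80 - 1*(-140))/13577 = -28397*(-1/46753) + (80 + 140)*(1/13577) = 28397/46753 + 220*(1/13577) = 28397/46753 + 220/13577 = 395831729/634765481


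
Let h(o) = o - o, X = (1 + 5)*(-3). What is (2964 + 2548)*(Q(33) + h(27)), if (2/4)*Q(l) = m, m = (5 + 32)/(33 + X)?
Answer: 407888/15 ≈ 27193.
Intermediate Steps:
X = -18 (X = 6*(-3) = -18)
m = 37/15 (m = (5 + 32)/(33 - 18) = 37/15 ≈ 2.4667)
Q(l) = 74/15 (Q(l) = 2*(37/15) = 74/15)
h(o) = 0
(2964 + 2548)*(Q(33) + h(27)) = (2964 + 2548)*(74/15 + 0) = 5512*(74/15) = 407888/15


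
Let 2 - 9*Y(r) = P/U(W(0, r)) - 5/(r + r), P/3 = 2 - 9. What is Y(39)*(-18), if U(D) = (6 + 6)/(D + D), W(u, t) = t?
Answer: -10808/39 ≈ -277.13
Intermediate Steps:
U(D) = 6/D (U(D) = 12/((2*D)) = 12*(1/(2*D)) = 6/D)
P = -21 (P = 3*(2 - 9) = 3*(-7) = -21)
Y(r) = 2/9 + 5/(18*r) + 7*r/18 (Y(r) = 2/9 - (-21*r/6 - 5/(r + r))/9 = 2/9 - (-7*r/2 - 5*1/(2*r))/9 = 2/9 - (-7*r/2 - 5/(2*r))/9 = 2/9 + (5/(18*r) + 7*r/18) = 2/9 + 5/(18*r) + 7*r/18)
Y(39)*(-18) = ((1/18)*(5 + 39*(4 + 7*39))/39)*(-18) = ((1/18)*(1/39)*(5 + 39*(4 + 273)))*(-18) = ((1/18)*(1/39)*(5 + 39*277))*(-18) = ((1/18)*(1/39)*(5 + 10803))*(-18) = ((1/18)*(1/39)*10808)*(-18) = (5404/351)*(-18) = -10808/39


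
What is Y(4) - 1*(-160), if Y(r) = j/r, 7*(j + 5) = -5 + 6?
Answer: 2223/14 ≈ 158.79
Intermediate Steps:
j = -34/7 (j = -5 + (-5 + 6)/7 = -5 + (1/7)*1 = -5 + 1/7 = -34/7 ≈ -4.8571)
Y(r) = -34/(7*r)
Y(4) - 1*(-160) = -34/7/4 - 1*(-160) = -34/7*1/4 + 160 = -17/14 + 160 = 2223/14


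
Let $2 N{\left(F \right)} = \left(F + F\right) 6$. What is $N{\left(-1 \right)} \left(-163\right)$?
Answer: $978$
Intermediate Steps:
$N{\left(F \right)} = 6 F$ ($N{\left(F \right)} = \frac{\left(F + F\right) 6}{2} = \frac{2 F 6}{2} = \frac{12 F}{2} = 6 F$)
$N{\left(-1 \right)} \left(-163\right) = 6 \left(-1\right) \left(-163\right) = \left(-6\right) \left(-163\right) = 978$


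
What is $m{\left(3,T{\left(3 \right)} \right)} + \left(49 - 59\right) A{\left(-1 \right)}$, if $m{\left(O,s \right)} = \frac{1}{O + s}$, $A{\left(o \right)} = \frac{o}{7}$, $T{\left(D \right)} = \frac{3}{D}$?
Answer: $\frac{47}{28} \approx 1.6786$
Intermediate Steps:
$A{\left(o \right)} = \frac{o}{7}$ ($A{\left(o \right)} = o \frac{1}{7} = \frac{o}{7}$)
$m{\left(3,T{\left(3 \right)} \right)} + \left(49 - 59\right) A{\left(-1 \right)} = \frac{1}{3 + \frac{3}{3}} + \left(49 - 59\right) \frac{1}{7} \left(-1\right) = \frac{1}{3 + 3 \cdot \frac{1}{3}} - - \frac{10}{7} = \frac{1}{3 + 1} + \frac{10}{7} = \frac{1}{4} + \frac{10}{7} = \frac{47}{28}$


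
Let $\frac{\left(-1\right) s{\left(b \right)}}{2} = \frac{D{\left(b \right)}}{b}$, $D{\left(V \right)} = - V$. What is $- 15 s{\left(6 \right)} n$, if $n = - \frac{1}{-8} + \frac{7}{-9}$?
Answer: $\frac{235}{12} \approx 19.583$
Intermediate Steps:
$n = - \frac{47}{72}$ ($n = \left(-1\right) \left(- \frac{1}{8}\right) + 7 \left(- \frac{1}{9}\right) = \frac{1}{8} - \frac{7}{9} = - \frac{47}{72} \approx -0.65278$)
$s{\left(b \right)} = 2$ ($s{\left(b \right)} = - 2 \frac{\left(-1\right) b}{b} = \left(-2\right) \left(-1\right) = 2$)
$- 15 s{\left(6 \right)} n = \left(-15\right) 2 \left(- \frac{47}{72}\right) = \left(-30\right) \left(- \frac{47}{72}\right) = \frac{235}{12}$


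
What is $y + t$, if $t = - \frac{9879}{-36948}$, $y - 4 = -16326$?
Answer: $- \frac{201018459}{12316} \approx -16322.0$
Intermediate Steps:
$y = -16322$ ($y = 4 - 16326 = -16322$)
$t = \frac{3293}{12316}$ ($t = \left(-9879\right) \left(- \frac{1}{36948}\right) = \frac{3293}{12316} \approx 0.26738$)
$y + t = -16322 + \frac{3293}{12316} = - \frac{201018459}{12316}$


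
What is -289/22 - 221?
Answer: -5151/22 ≈ -234.14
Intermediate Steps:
-289/22 - 221 = -5151/22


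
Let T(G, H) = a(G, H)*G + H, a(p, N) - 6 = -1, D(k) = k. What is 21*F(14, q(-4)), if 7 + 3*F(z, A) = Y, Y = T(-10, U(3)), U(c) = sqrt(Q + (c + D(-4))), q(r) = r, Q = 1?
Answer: -399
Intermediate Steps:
a(p, N) = 5 (a(p, N) = 6 - 1 = 5)
U(c) = sqrt(-3 + c) (U(c) = sqrt(1 + (c - 4)) = sqrt(1 + (-4 + c)) = sqrt(-3 + c))
T(G, H) = H + 5*G (T(G, H) = 5*G + H = H + 5*G)
Y = -50 (Y = sqrt(-3 + 3) + 5*(-10) = sqrt(0) - 50 = 0 - 50 = -50)
F(z, A) = -19 (F(z, A) = -7/3 + (1/3)*(-50) = -7/3 - 50/3 = -19)
21*F(14, q(-4)) = 21*(-19) = -399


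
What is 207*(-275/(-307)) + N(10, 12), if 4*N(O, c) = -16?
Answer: 55697/307 ≈ 181.42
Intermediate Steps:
N(O, c) = -4 (N(O, c) = (¼)*(-16) = -4)
207*(-275/(-307)) + N(10, 12) = 207*(-275/(-307)) - 4 = 207*(-275*(-1/307)) - 4 = 207*(275/307) - 4 = 56925/307 - 4 = 55697/307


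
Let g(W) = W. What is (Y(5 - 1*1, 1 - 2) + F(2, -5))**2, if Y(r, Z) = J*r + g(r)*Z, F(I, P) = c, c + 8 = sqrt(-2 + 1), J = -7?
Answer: (40 - I)**2 ≈ 1599.0 - 80.0*I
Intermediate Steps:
c = -8 + I (c = -8 + sqrt(-2 + 1) = -8 + sqrt(-1) = -8 + I ≈ -8.0 + 1.0*I)
F(I, P) = -8 + I
Y(r, Z) = -7*r + Z*r (Y(r, Z) = -7*r + r*Z = -7*r + Z*r)
(Y(5 - 1*1, 1 - 2) + F(2, -5))**2 = ((5 - 1*1)*(-7 + (1 - 2)) + (-8 + I))**2 = ((5 - 1)*(-7 - 1) + (-8 + I))**2 = (4*(-8) + (-8 + I))**2 = (-32 + (-8 + I))**2 = (-40 + I)**2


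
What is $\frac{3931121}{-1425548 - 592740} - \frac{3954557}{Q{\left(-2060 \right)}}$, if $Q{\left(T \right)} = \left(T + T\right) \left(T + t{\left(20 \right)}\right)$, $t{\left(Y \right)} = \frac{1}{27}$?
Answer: $- \frac{139539527650139}{57811407540080} \approx -2.4137$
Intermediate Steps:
$t{\left(Y \right)} = \frac{1}{27}$
$Q{\left(T \right)} = 2 T \left(\frac{1}{27} + T\right)$ ($Q{\left(T \right)} = \left(T + T\right) \left(T + \frac{1}{27}\right) = 2 T \left(\frac{1}{27} + T\right)$)
$\frac{3931121}{-1425548 - 592740} - \frac{3954557}{Q{\left(-2060 \right)}} = \frac{3931121}{-1425548 - 592740} - \frac{3954557}{\frac{2}{27} \left(-2060\right) \left(1 + 27 \left(-2060\right)\right)} = \frac{3931121}{-1425548 - 592740} - \frac{3954557}{\frac{2}{27} \left(-2060\right) \left(1 - 55620\right)} = \frac{3931121}{-2018288} - \frac{3954557}{\frac{2}{27} \left(-2060\right) \left(-55619\right)} = 3931121 \left(- \frac{1}{2018288}\right) - \frac{3954557}{\frac{229150280}{27}} = - \frac{3931121}{2018288} - \frac{106773039}{229150280} = - \frac{139539527650139}{57811407540080}$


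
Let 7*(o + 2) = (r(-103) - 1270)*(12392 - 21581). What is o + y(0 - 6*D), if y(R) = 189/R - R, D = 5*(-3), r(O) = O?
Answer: 126158677/70 ≈ 1.8023e+6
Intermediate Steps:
D = -15
y(R) = -R + 189/R
o = 12616483/7 (o = -2 + ((-103 - 1270)*(12392 - 21581))/7 = -2 + (-1373*(-9189))/7 = -2 + (1/7)*12616497 = -2 + 12616497/7 = 12616483/7 ≈ 1.8024e+6)
o + y(0 - 6*D) = 12616483/7 + (-(0 - 6*(-15)) + 189/(0 - 6*(-15))) = 12616483/7 + (-(0 + 90) + 189/(0 + 90)) = 12616483/7 + (-1*90 + 189/90) = 12616483/7 + (-90 + 189*(1/90)) = 12616483/7 + (-90 + 21/10) = 12616483/7 - 879/10 = 126158677/70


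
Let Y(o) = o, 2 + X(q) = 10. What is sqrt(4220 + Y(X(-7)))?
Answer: 2*sqrt(1057) ≈ 65.023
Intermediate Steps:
X(q) = 8 (X(q) = -2 + 10 = 8)
sqrt(4220 + Y(X(-7))) = sqrt(4220 + 8) = sqrt(4228) = 2*sqrt(1057)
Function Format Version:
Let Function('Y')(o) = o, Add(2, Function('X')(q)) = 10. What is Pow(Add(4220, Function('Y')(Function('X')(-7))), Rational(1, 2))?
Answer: Mul(2, Pow(1057, Rational(1, 2))) ≈ 65.023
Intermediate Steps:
Function('X')(q) = 8 (Function('X')(q) = Add(-2, 10) = 8)
Pow(Add(4220, Function('Y')(Function('X')(-7))), Rational(1, 2)) = Pow(Add(4220, 8), Rational(1, 2)) = Pow(4228, Rational(1, 2)) = Mul(2, Pow(1057, Rational(1, 2)))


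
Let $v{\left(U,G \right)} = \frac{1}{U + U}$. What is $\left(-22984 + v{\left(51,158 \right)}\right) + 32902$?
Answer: $\frac{1011637}{102} \approx 9918.0$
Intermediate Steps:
$v{\left(U,G \right)} = \frac{1}{2 U}$
$\left(-22984 + v{\left(51,158 \right)}\right) + 32902 = \left(-22984 + \frac{1}{2 \cdot 51}\right) + 32902 = \left(-22984 + \frac{1}{2} \cdot \frac{1}{51}\right) + 32902 = \left(-22984 + \frac{1}{102}\right) + 32902 = - \frac{2344367}{102} + 32902 = \frac{1011637}{102}$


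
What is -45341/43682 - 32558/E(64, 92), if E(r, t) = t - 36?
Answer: -356184413/611548 ≈ -582.43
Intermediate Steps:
E(r, t) = -36 + t
-45341/43682 - 32558/E(64, 92) = -45341/43682 - 32558/(-36 + 92) = -45341*1/43682 - 32558/56 = -45341/43682 - 32558*1/56 = -45341/43682 - 16279/28 = -356184413/611548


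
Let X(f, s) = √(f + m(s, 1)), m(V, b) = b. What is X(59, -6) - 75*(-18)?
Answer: 1350 + 2*√15 ≈ 1357.7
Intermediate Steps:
X(f, s) = √(1 + f) (X(f, s) = √(f + 1) = √(1 + f))
X(59, -6) - 75*(-18) = √(1 + 59) - 75*(-18) = √60 + 1350 = 2*√15 + 1350 = 1350 + 2*√15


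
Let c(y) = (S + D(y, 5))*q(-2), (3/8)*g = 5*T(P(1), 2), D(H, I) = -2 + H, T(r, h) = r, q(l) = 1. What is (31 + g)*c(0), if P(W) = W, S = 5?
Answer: 133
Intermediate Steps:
g = 40/3 (g = 8*(5*1)/3 = (8/3)*5 = 40/3 ≈ 13.333)
c(y) = 3 + y (c(y) = (5 + (-2 + y))*1 = (3 + y)*1 = 3 + y)
(31 + g)*c(0) = (31 + 40/3)*(3 + 0) = (133/3)*3 = 133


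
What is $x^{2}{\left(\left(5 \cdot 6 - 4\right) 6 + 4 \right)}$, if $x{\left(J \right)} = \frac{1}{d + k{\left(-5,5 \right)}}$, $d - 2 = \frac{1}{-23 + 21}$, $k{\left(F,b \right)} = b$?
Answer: $\frac{4}{169} \approx 0.023669$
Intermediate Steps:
$d = \frac{3}{2}$ ($d = 2 + \frac{1}{-23 + 21} = 2 + \frac{1}{-2} = 2 - \frac{1}{2} = \frac{3}{2} \approx 1.5$)
$x{\left(J \right)} = \frac{2}{13}$ ($x{\left(J \right)} = \frac{1}{\frac{3}{2} + 5} = \frac{1}{\frac{13}{2}} = \frac{2}{13}$)
$x^{2}{\left(\left(5 \cdot 6 - 4\right) 6 + 4 \right)} = \left(\frac{2}{13}\right)^{2} = \frac{4}{169}$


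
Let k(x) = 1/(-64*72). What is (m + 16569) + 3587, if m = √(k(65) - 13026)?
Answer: 20156 + I*√120047618/96 ≈ 20156.0 + 114.13*I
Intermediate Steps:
k(x) = -1/4608 (k(x) = -1/64*1/72 = -1/4608)
m = I*√120047618/96 (m = √(-1/4608 - 13026) = √(-60023809/4608) = I*√120047618/96 ≈ 114.13*I)
(m + 16569) + 3587 = (I*√120047618/96 + 16569) + 3587 = (16569 + I*√120047618/96) + 3587 = 20156 + I*√120047618/96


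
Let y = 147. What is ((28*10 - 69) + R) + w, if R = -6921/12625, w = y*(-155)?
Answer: -285003671/12625 ≈ -22575.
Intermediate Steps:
w = -22785 (w = 147*(-155) = -22785)
R = -6921/12625 (R = -6921*1/12625 = -6921/12625 ≈ -0.54820)
((28*10 - 69) + R) + w = ((28*10 - 69) - 6921/12625) - 22785 = ((280 - 69) - 6921/12625) - 22785 = (211 - 6921/12625) - 22785 = 2656954/12625 - 22785 = -285003671/12625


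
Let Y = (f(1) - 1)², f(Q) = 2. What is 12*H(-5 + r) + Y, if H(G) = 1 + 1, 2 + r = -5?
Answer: 25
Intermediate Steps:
r = -7 (r = -2 - 5 = -7)
H(G) = 2
Y = 1 (Y = (2 - 1)² = 1² = 1)
12*H(-5 + r) + Y = 12*2 + 1 = 24 + 1 = 25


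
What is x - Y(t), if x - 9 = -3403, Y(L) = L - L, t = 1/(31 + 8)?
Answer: -3394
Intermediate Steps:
t = 1/39 ≈ 0.025641
Y(L) = 0
x = -3394 (x = 9 - 3403 = -3394)
x - Y(t) = -3394 - 1*0 = -3394 + 0 = -3394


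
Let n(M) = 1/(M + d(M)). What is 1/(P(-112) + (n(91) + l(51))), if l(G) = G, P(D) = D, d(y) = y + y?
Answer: -273/16652 ≈ -0.016394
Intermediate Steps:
d(y) = 2*y
n(M) = 1/(3*M) (n(M) = 1/(M + 2*M) = 1/(3*M))
1/(P(-112) + (n(91) + l(51))) = 1/(-112 + ((1/3)/91 + 51)) = 1/(-112 + ((1/3)*(1/91) + 51)) = 1/(-112 + (1/273 + 51)) = 1/(-112 + 13924/273) = 1/(-16652/273) = -273/16652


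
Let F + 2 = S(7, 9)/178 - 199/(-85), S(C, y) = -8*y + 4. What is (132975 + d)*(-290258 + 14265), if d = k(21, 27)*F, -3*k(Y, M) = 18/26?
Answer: -3609278393360886/98345 ≈ -3.6700e+10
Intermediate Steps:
S(C, y) = 4 - 8*y
k(Y, M) = -3/13 (k(Y, M) = -6/26 = -⅓*9/13 = -3/13)
F = -309/7565 (F = -2 + ((4 - 8*9)/178 - 199/(-85)) = -2 + ((4 - 72)*(1/178) - 199*(-1/85)) = -2 + (-68*1/178 + 199/85) = -2 + (-34/89 + 199/85) = -2 + 14821/7565 = -309/7565 ≈ -0.040846)
d = 927/98345 (d = -3/13*(-309/7565) = 927/98345 ≈ 0.0094260)
(132975 + d)*(-290258 + 14265) = (132975 + 927/98345)*(-290258 + 14265) = (13077427302/98345)*(-275993) = -3609278393360886/98345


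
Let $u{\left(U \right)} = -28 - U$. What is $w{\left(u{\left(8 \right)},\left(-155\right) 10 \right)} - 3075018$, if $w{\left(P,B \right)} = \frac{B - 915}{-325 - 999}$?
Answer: $- \frac{4071321367}{1324} \approx -3.075 \cdot 10^{6}$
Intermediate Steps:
$w{\left(P,B \right)} = \frac{915}{1324} - \frac{B}{1324}$ ($w{\left(P,B \right)} = \frac{-915 + B}{-1324} = \left(-915 + B\right) \left(- \frac{1}{1324}\right) = \frac{915}{1324} - \frac{B}{1324}$)
$w{\left(u{\left(8 \right)},\left(-155\right) 10 \right)} - 3075018 = \left(\frac{915}{1324} - \frac{\left(-155\right) 10}{1324}\right) - 3075018 = \left(\frac{915}{1324} - - \frac{775}{662}\right) - 3075018 = \left(\frac{915}{1324} + \frac{775}{662}\right) - 3075018 = \frac{2465}{1324} - 3075018 = - \frac{4071321367}{1324}$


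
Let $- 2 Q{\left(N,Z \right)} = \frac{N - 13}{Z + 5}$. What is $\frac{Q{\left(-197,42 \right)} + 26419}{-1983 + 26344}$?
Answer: $\frac{1241798}{1144967} \approx 1.0846$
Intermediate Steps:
$Q{\left(N,Z \right)} = - \frac{-13 + N}{2 \left(5 + Z\right)}$ ($Q{\left(N,Z \right)} = - \frac{\left(N - 13\right) \frac{1}{Z + 5}}{2} = - \frac{\left(-13 + N\right) \frac{1}{5 + Z}}{2} = - \frac{\frac{1}{5 + Z} \left(-13 + N\right)}{2} = - \frac{-13 + N}{2 \left(5 + Z\right)}$)
$\frac{Q{\left(-197,42 \right)} + 26419}{-1983 + 26344} = \frac{\frac{13 - -197}{2 \left(5 + 42\right)} + 26419}{-1983 + 26344} = \frac{\frac{13 + 197}{2 \cdot 47} + 26419}{24361} = \left(\frac{1}{2} \cdot \frac{1}{47} \cdot 210 + 26419\right) \frac{1}{24361} = \left(\frac{105}{47} + 26419\right) \frac{1}{24361} = \frac{1241798}{47} \cdot \frac{1}{24361} = \frac{1241798}{1144967}$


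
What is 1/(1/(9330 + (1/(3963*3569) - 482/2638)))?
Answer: 174055821957782/18655866093 ≈ 9329.8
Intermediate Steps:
1/(1/(9330 + (1/(3963*3569) - 482/2638))) = 1/(1/(9330 + ((1/3963)*(1/3569) - 482*1/2638))) = 1/(1/(9330 + (1/14143947 - 241/1319))) = 1/(1/(9330 - 3408689908/18655866093)) = 1/(1/(174055821957782/18655866093)) = 1/(18655866093/174055821957782) = 174055821957782/18655866093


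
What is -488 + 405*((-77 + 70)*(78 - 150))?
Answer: 203632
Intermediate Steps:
-488 + 405*((-77 + 70)*(78 - 150)) = -488 + 405*(-7*(-72)) = -488 + 405*504 = -488 + 204120 = 203632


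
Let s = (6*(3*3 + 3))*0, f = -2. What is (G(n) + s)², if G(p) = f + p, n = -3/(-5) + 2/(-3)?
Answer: 961/225 ≈ 4.2711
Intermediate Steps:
n = -1/15 (n = -3*(-⅕) + 2*(-⅓) = ⅗ - ⅔ = -1/15 ≈ -0.066667)
G(p) = -2 + p
s = 0 (s = (6*(9 + 3))*0 = (6*12)*0 = 72*0 = 0)
(G(n) + s)² = ((-2 - 1/15) + 0)² = (-31/15 + 0)² = (-31/15)² = 961/225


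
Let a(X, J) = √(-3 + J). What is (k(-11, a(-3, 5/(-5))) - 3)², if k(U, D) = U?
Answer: 196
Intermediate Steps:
(k(-11, a(-3, 5/(-5))) - 3)² = (-11 - 3)² = (-14)² = 196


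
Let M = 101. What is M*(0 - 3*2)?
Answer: -606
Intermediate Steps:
M*(0 - 3*2) = 101*(0 - 3*2) = 101*(0 - 6) = 101*(-6) = -606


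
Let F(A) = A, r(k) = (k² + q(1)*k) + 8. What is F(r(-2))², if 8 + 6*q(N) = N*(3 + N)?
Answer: 1600/9 ≈ 177.78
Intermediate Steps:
q(N) = -4/3 + N*(3 + N)/6 (q(N) = -4/3 + (N*(3 + N))/6 = -4/3 + N*(3 + N)/6)
r(k) = 8 + k² - 2*k/3 (r(k) = (k² + (-4/3 + (½)*1 + (⅙)*1²)*k) + 8 = (k² + (-4/3 + ½ + (⅙)*1)*k) + 8 = (k² + (-4/3 + ½ + ⅙)*k) + 8 = (k² - 2*k/3) + 8 = 8 + k² - 2*k/3)
F(r(-2))² = (8 + (-2)² - ⅔*(-2))² = (8 + 4 + 4/3)² = (40/3)² = 1600/9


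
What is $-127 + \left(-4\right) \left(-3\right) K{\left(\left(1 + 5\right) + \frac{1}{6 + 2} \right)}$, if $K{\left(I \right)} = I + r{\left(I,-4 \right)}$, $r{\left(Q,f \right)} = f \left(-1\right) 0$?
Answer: $- \frac{107}{2} \approx -53.5$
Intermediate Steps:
$r{\left(Q,f \right)} = 0$ ($r{\left(Q,f \right)} = - f 0 = 0$)
$K{\left(I \right)} = I$ ($K{\left(I \right)} = I + 0 = I$)
$-127 + \left(-4\right) \left(-3\right) K{\left(\left(1 + 5\right) + \frac{1}{6 + 2} \right)} = -127 + \left(-4\right) \left(-3\right) \left(\left(1 + 5\right) + \frac{1}{6 + 2}\right) = -127 + 12 \left(6 + \frac{1}{8}\right) = -127 + 12 \cdot \frac{49}{8} = -127 + \frac{147}{2} = - \frac{107}{2}$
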